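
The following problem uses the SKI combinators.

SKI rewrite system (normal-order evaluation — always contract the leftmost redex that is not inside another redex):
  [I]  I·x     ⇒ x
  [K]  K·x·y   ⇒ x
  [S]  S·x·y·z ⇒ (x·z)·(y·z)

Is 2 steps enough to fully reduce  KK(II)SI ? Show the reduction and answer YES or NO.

Answer: YES — reaches normal form S in 2 ≤ 2 steps

Reduction:
  start: KK(II)SI
  [1] KSI
  [2] S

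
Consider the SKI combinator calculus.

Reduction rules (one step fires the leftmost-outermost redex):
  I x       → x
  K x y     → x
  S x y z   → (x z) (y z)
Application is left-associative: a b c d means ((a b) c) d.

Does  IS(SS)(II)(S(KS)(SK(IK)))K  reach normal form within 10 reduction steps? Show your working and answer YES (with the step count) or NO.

  start: IS(SS)(II)(S(KS)(SK(IK)))K
  [1] S(SS)(II)(S(KS)(SK(IK)))K
  [2] SS(S(KS)(SK(IK)))(II(S(KS)(SK(IK))))K
  [3] S(II(S(KS)(SK(IK))))(S(KS)(SK(IK))(II(S(KS)(SK(IK)))))K
  [4] II(S(KS)(SK(IK)))K(S(KS)(SK(IK))(II(S(KS)(SK(IK))))K)
  [5] I(S(KS)(SK(IK)))K(S(KS)(SK(IK))(II(S(KS)(SK(IK))))K)
  [6] S(KS)(SK(IK))K(S(KS)(SK(IK))(II(S(KS)(SK(IK))))K)
  [7] KSK(SK(IK)K)(S(KS)(SK(IK))(II(S(KS)(SK(IK))))K)
  [8] S(SK(IK)K)(S(KS)(SK(IK))(II(S(KS)(SK(IK))))K)
  [9] S(KK(IKK))(S(KS)(SK(IK))(II(S(KS)(SK(IK))))K)
  [10] SK(S(KS)(SK(IK))(II(S(KS)(SK(IK))))K)

Answer: NO — after 10 steps the term is SK(S(KS)(SK(IK))(II(S(KS)(SK(IK))))K), not yet normal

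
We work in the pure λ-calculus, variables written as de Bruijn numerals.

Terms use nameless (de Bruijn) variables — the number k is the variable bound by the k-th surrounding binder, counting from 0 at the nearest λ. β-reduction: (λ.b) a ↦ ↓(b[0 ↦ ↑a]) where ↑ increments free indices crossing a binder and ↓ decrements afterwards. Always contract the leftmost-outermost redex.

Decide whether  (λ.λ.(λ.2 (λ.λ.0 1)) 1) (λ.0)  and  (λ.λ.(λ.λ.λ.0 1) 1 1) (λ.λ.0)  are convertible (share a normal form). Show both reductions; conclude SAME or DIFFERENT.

Answer: DIFFERENT — A ⇓ λ.λ.λ.0 1, B ⇓ λ.λ.0 (λ.λ.0)

Reduction:
Term A:
  start: (λ.λ.(λ.2 (λ.λ.0 1)) 1) (λ.0)
  →1  λ.(λ.(λ.0) (λ.λ.0 1)) (λ.0)
  →2  λ.(λ.0) (λ.λ.0 1)
  →3  λ.λ.λ.0 1

Term B:
  start: (λ.λ.(λ.λ.λ.0 1) 1 1) (λ.λ.0)
  →1  λ.(λ.λ.λ.0 1) (λ.λ.0) (λ.λ.0)
  →2  λ.(λ.λ.0 1) (λ.λ.0)
  →3  λ.λ.0 (λ.λ.0)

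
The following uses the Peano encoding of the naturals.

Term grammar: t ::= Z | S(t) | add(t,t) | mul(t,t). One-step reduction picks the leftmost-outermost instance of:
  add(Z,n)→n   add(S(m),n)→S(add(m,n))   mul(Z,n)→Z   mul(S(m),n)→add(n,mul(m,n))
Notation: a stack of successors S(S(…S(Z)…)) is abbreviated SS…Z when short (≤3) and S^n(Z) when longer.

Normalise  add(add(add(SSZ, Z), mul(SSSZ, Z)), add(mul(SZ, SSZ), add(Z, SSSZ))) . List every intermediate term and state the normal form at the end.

  start: add(add(add(SSZ, Z), mul(SSSZ, Z)), add(mul(SZ, SSZ), add(Z, SSSZ)))
  step 1: add(add(S(add(SZ, Z)), mul(SSSZ, Z)), add(mul(SZ, SSZ), add(Z, SSSZ)))
  step 2: add(S(add(add(SZ, Z), mul(SSSZ, Z))), add(mul(SZ, SSZ), add(Z, SSSZ)))
  step 3: S(add(add(add(SZ, Z), mul(SSSZ, Z)), add(mul(SZ, SSZ), add(Z, SSSZ))))
  step 4: S(add(add(S(add(Z, Z)), mul(SSSZ, Z)), add(mul(SZ, SSZ), add(Z, SSSZ))))
  step 5: S(add(S(add(add(Z, Z), mul(SSSZ, Z))), add(mul(SZ, SSZ), add(Z, SSSZ))))
  step 6: S(S(add(add(add(Z, Z), mul(SSSZ, Z)), add(mul(SZ, SSZ), add(Z, SSSZ)))))
  step 7: S(S(add(add(Z, mul(SSSZ, Z)), add(mul(SZ, SSZ), add(Z, SSSZ)))))
  step 8: S(S(add(mul(SSSZ, Z), add(mul(SZ, SSZ), add(Z, SSSZ)))))
  step 9: S(S(add(add(Z, mul(SSZ, Z)), add(mul(SZ, SSZ), add(Z, SSSZ)))))
  step 10: S(S(add(mul(SSZ, Z), add(mul(SZ, SSZ), add(Z, SSSZ)))))
  step 11: S(S(add(add(Z, mul(SZ, Z)), add(mul(SZ, SSZ), add(Z, SSSZ)))))
  step 12: S(S(add(mul(SZ, Z), add(mul(SZ, SSZ), add(Z, SSSZ)))))
  step 13: S(S(add(add(Z, mul(Z, Z)), add(mul(SZ, SSZ), add(Z, SSSZ)))))
  step 14: S(S(add(mul(Z, Z), add(mul(SZ, SSZ), add(Z, SSSZ)))))
  step 15: S(S(add(Z, add(mul(SZ, SSZ), add(Z, SSSZ)))))
  step 16: S(S(add(mul(SZ, SSZ), add(Z, SSSZ))))
  step 17: S(S(add(add(SSZ, mul(Z, SSZ)), add(Z, SSSZ))))
  step 18: S(S(add(S(add(SZ, mul(Z, SSZ))), add(Z, SSSZ))))
  step 19: S(S(S(add(add(SZ, mul(Z, SSZ)), add(Z, SSSZ)))))
  step 20: S(S(S(add(S(add(Z, mul(Z, SSZ))), add(Z, SSSZ)))))
  step 21: S(S(S(S(add(add(Z, mul(Z, SSZ)), add(Z, SSSZ))))))
  step 22: S(S(S(S(add(mul(Z, SSZ), add(Z, SSSZ))))))
  step 23: S(S(S(S(add(Z, add(Z, SSSZ))))))
  step 24: S(S(S(S(add(Z, SSSZ)))))
  step 25: S^7(Z)

Answer: normal form = S^7(Z)  (in 25 steps)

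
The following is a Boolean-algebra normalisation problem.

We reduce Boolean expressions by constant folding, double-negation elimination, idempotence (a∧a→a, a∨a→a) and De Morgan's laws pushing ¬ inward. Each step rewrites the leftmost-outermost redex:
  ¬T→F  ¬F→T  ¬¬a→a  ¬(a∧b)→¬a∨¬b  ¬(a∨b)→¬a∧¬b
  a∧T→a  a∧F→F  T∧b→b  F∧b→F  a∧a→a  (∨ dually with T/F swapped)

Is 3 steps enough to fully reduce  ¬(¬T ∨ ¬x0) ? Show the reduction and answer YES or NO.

Answer: NO — after 3 steps the term is ¬¬x0, not yet normal

Derivation:
  start: ¬(¬T ∨ ¬x0)
  →1  ¬¬T ∧ ¬¬x0
  →2  T ∧ ¬¬x0
  →3  ¬¬x0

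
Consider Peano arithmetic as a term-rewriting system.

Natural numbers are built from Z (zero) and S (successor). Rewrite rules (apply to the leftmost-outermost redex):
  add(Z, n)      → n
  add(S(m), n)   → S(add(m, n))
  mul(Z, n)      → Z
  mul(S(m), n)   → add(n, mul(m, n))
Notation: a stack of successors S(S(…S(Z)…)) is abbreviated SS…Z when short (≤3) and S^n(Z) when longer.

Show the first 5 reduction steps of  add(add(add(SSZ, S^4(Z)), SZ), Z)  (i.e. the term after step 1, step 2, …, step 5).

  start: add(add(add(SSZ, S^4(Z)), SZ), Z)
  [1] add(add(S(add(SZ, S^4(Z))), SZ), Z)
  [2] add(S(add(add(SZ, S^4(Z)), SZ)), Z)
  [3] S(add(add(add(SZ, S^4(Z)), SZ), Z))
  [4] S(add(add(S(add(Z, S^4(Z))), SZ), Z))
  [5] S(add(S(add(add(Z, S^4(Z)), SZ)), Z))

Answer: after 5 steps: S(add(S(add(add(Z, S^4(Z)), SZ)), Z))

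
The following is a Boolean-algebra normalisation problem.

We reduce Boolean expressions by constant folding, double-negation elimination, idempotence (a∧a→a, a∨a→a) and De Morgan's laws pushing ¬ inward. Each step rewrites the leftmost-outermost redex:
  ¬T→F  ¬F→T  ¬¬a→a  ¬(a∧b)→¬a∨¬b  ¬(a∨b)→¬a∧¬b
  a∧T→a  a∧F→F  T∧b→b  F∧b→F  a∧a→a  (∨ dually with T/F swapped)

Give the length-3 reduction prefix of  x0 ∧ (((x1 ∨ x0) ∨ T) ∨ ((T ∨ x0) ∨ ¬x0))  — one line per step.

  start: x0 ∧ (((x1 ∨ x0) ∨ T) ∨ ((T ∨ x0) ∨ ¬x0))
  step 1: x0 ∧ (T ∨ ((T ∨ x0) ∨ ¬x0))
  step 2: x0 ∧ T
  step 3: x0

Answer: after 3 steps: x0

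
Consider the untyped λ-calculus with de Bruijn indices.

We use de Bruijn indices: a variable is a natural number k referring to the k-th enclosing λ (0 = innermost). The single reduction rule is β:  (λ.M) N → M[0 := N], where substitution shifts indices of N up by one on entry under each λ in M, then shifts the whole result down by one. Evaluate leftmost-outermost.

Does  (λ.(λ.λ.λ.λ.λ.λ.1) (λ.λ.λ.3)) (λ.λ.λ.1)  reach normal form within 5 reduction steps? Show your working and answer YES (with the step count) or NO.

  start: (λ.(λ.λ.λ.λ.λ.λ.1) (λ.λ.λ.3)) (λ.λ.λ.1)
  step 1: (λ.λ.λ.λ.λ.λ.1) (λ.λ.λ.λ.λ.λ.1)
  step 2: λ.λ.λ.λ.λ.1

Answer: YES — reaches normal form λ.λ.λ.λ.λ.1 in 2 ≤ 5 steps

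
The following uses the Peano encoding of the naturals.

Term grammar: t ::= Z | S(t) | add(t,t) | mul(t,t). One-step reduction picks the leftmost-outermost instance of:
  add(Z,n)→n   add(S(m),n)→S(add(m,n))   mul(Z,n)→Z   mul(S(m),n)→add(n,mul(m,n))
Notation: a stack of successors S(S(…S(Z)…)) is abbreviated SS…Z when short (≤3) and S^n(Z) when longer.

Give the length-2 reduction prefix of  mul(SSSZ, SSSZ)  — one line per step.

Answer: after 2 steps: S(add(SSZ, mul(SSZ, SSSZ)))

Reduction:
  start: mul(SSSZ, SSSZ)
  →1  add(SSSZ, mul(SSZ, SSSZ))
  →2  S(add(SSZ, mul(SSZ, SSSZ)))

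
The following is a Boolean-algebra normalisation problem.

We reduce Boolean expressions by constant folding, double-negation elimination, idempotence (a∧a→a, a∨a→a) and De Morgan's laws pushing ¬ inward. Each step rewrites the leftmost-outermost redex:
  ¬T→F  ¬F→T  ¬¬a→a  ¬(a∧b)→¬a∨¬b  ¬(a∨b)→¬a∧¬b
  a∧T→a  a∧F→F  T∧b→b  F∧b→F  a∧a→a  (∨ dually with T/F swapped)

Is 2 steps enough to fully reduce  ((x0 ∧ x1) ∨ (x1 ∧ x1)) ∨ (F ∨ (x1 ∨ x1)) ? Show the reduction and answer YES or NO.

  start: ((x0 ∧ x1) ∨ (x1 ∧ x1)) ∨ (F ∨ (x1 ∨ x1))
  step 1: ((x0 ∧ x1) ∨ x1) ∨ (F ∨ (x1 ∨ x1))
  step 2: ((x0 ∧ x1) ∨ x1) ∨ (x1 ∨ x1)

Answer: NO — after 2 steps the term is ((x0 ∧ x1) ∨ x1) ∨ (x1 ∨ x1), not yet normal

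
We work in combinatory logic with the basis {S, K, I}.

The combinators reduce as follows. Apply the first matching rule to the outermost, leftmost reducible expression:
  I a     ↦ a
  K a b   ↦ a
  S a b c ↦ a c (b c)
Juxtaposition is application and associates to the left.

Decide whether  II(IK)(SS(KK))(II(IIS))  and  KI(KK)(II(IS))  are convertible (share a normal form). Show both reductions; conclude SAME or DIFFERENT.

Term A:
  start: II(IK)(SS(KK))(II(IIS))
  →1  I(IK)(SS(KK))(II(IIS))
  →2  IK(SS(KK))(II(IIS))
  →3  K(SS(KK))(II(IIS))
  →4  SS(KK)

Term B:
  start: KI(KK)(II(IS))
  →1  I(II(IS))
  →2  II(IS)
  →3  I(IS)
  →4  IS
  →5  S

Answer: DIFFERENT — A ⇓ SS(KK), B ⇓ S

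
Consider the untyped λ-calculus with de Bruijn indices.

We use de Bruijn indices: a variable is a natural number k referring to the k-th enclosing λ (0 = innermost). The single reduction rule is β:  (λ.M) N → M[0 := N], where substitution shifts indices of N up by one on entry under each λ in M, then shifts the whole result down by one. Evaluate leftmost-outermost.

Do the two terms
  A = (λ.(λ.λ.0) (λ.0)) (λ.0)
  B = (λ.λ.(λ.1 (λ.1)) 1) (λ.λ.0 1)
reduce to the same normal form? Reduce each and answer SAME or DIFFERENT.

Answer: DIFFERENT — A ⇓ λ.0, B ⇓ λ.0 (λ.λ.λ.0 1)

Working:
Term A:
  start: (λ.(λ.λ.0) (λ.0)) (λ.0)
  →1  (λ.λ.0) (λ.0)
  →2  λ.0

Term B:
  start: (λ.λ.(λ.1 (λ.1)) 1) (λ.λ.0 1)
  →1  λ.(λ.1 (λ.1)) (λ.λ.0 1)
  →2  λ.0 (λ.λ.λ.0 1)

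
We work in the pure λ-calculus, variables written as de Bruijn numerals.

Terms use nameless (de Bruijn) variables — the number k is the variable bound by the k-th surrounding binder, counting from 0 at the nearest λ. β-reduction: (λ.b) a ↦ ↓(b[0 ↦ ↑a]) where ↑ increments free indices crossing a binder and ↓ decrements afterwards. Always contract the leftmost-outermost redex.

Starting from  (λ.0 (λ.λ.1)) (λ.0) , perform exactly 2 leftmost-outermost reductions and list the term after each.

  start: (λ.0 (λ.λ.1)) (λ.0)
  [1] (λ.0) (λ.λ.1)
  [2] λ.λ.1

Answer: after 2 steps: λ.λ.1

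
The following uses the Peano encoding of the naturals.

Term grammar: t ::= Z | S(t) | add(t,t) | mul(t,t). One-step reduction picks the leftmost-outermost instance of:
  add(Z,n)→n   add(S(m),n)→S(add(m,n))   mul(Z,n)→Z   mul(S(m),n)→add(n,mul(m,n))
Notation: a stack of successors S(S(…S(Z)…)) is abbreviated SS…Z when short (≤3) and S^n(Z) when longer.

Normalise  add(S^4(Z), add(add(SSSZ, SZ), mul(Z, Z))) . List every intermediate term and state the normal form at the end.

  start: add(S^4(Z), add(add(SSSZ, SZ), mul(Z, Z)))
  step 1: S(add(SSSZ, add(add(SSSZ, SZ), mul(Z, Z))))
  step 2: S(S(add(SSZ, add(add(SSSZ, SZ), mul(Z, Z)))))
  step 3: S(S(S(add(SZ, add(add(SSSZ, SZ), mul(Z, Z))))))
  step 4: S(S(S(S(add(Z, add(add(SSSZ, SZ), mul(Z, Z)))))))
  step 5: S(S(S(S(add(add(SSSZ, SZ), mul(Z, Z))))))
  step 6: S(S(S(S(add(S(add(SSZ, SZ)), mul(Z, Z))))))
  step 7: S(S(S(S(S(add(add(SSZ, SZ), mul(Z, Z)))))))
  step 8: S(S(S(S(S(add(S(add(SZ, SZ)), mul(Z, Z)))))))
  step 9: S(S(S(S(S(S(add(add(SZ, SZ), mul(Z, Z))))))))
  step 10: S(S(S(S(S(S(add(S(add(Z, SZ)), mul(Z, Z))))))))
  step 11: S(S(S(S(S(S(S(add(add(Z, SZ), mul(Z, Z)))))))))
  step 12: S(S(S(S(S(S(S(add(SZ, mul(Z, Z)))))))))
  step 13: S(S(S(S(S(S(S(S(add(Z, mul(Z, Z))))))))))
  step 14: S(S(S(S(S(S(S(S(mul(Z, Z)))))))))
  step 15: S^8(Z)

Answer: normal form = S^8(Z)  (in 15 steps)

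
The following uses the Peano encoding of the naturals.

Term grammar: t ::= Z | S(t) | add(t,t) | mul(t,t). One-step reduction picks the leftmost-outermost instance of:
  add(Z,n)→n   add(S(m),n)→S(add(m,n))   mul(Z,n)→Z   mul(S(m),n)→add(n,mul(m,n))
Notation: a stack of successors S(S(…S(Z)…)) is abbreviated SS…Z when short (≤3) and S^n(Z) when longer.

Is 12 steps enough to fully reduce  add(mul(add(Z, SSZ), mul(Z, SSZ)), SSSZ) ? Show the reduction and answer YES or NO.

Answer: YES — reaches normal form SSSZ in 9 ≤ 12 steps

Working:
  start: add(mul(add(Z, SSZ), mul(Z, SSZ)), SSSZ)
  [1] add(mul(SSZ, mul(Z, SSZ)), SSSZ)
  [2] add(add(mul(Z, SSZ), mul(SZ, mul(Z, SSZ))), SSSZ)
  [3] add(add(Z, mul(SZ, mul(Z, SSZ))), SSSZ)
  [4] add(mul(SZ, mul(Z, SSZ)), SSSZ)
  [5] add(add(mul(Z, SSZ), mul(Z, mul(Z, SSZ))), SSSZ)
  [6] add(add(Z, mul(Z, mul(Z, SSZ))), SSSZ)
  [7] add(mul(Z, mul(Z, SSZ)), SSSZ)
  [8] add(Z, SSSZ)
  [9] SSSZ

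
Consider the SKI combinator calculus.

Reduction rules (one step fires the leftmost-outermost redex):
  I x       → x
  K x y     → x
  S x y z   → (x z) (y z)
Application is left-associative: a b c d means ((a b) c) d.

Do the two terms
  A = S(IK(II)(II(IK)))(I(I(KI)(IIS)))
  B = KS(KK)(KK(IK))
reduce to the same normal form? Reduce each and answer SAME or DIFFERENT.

Answer: DIFFERENT — A ⇓ SII, B ⇓ SK

Reduction:
Term A:
  start: S(IK(II)(II(IK)))(I(I(KI)(IIS)))
  [1] S(K(II)(II(IK)))(I(I(KI)(IIS)))
  [2] S(II)(I(I(KI)(IIS)))
  [3] SI(I(I(KI)(IIS)))
  [4] SI(I(KI)(IIS))
  [5] SI(KI(IIS))
  [6] SII

Term B:
  start: KS(KK)(KK(IK))
  [1] S(KK(IK))
  [2] SK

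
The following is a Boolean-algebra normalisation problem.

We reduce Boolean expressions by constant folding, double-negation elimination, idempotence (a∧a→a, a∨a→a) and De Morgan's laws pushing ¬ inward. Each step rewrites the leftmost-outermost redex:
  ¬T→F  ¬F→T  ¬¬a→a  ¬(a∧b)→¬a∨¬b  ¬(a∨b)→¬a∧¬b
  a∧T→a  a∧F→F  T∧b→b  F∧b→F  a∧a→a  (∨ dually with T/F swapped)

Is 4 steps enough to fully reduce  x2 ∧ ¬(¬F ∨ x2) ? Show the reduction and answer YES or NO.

Answer: YES — reaches normal form F in 4 ≤ 4 steps

Reduction:
  start: x2 ∧ ¬(¬F ∨ x2)
  →1  x2 ∧ (¬¬F ∧ ¬x2)
  →2  x2 ∧ (F ∧ ¬x2)
  →3  x2 ∧ F
  →4  F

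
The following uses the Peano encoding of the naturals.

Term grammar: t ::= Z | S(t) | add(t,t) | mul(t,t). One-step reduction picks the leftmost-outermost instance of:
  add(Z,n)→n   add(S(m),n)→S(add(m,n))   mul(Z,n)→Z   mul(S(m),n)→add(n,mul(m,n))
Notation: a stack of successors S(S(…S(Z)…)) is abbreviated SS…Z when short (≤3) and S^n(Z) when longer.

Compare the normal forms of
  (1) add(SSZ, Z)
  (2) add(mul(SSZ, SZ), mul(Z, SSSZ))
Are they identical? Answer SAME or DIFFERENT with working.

Answer: SAME — A ⇓ SSZ, B ⇓ SSZ

Derivation:
Term A:
  start: add(SSZ, Z)
  →1  S(add(SZ, Z))
  →2  S(S(add(Z, Z)))
  →3  SSZ

Term B:
  start: add(mul(SSZ, SZ), mul(Z, SSSZ))
  →1  add(add(SZ, mul(SZ, SZ)), mul(Z, SSSZ))
  →2  add(S(add(Z, mul(SZ, SZ))), mul(Z, SSSZ))
  →3  S(add(add(Z, mul(SZ, SZ)), mul(Z, SSSZ)))
  →4  S(add(mul(SZ, SZ), mul(Z, SSSZ)))
  →5  S(add(add(SZ, mul(Z, SZ)), mul(Z, SSSZ)))
  →6  S(add(S(add(Z, mul(Z, SZ))), mul(Z, SSSZ)))
  →7  S(S(add(add(Z, mul(Z, SZ)), mul(Z, SSSZ))))
  →8  S(S(add(mul(Z, SZ), mul(Z, SSSZ))))
  →9  S(S(add(Z, mul(Z, SSSZ))))
  →10  S(S(mul(Z, SSSZ)))
  →11  SSZ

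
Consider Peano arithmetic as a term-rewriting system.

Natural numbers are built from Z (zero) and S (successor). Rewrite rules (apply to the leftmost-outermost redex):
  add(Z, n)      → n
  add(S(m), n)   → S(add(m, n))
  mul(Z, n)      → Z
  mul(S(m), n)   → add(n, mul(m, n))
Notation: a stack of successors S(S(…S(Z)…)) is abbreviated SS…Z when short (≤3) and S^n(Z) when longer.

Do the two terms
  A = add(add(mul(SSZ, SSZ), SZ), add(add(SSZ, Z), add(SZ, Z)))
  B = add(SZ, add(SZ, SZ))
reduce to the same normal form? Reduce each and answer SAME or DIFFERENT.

Answer: DIFFERENT — A ⇓ S^8(Z), B ⇓ SSSZ

Reduction:
Term A:
  start: add(add(mul(SSZ, SSZ), SZ), add(add(SSZ, Z), add(SZ, Z)))
  [1] add(add(add(SSZ, mul(SZ, SSZ)), SZ), add(add(SSZ, Z), add(SZ, Z)))
  [2] add(add(S(add(SZ, mul(SZ, SSZ))), SZ), add(add(SSZ, Z), add(SZ, Z)))
  [3] add(S(add(add(SZ, mul(SZ, SSZ)), SZ)), add(add(SSZ, Z), add(SZ, Z)))
  [4] S(add(add(add(SZ, mul(SZ, SSZ)), SZ), add(add(SSZ, Z), add(SZ, Z))))
  [5] S(add(add(S(add(Z, mul(SZ, SSZ))), SZ), add(add(SSZ, Z), add(SZ, Z))))
  [6] S(add(S(add(add(Z, mul(SZ, SSZ)), SZ)), add(add(SSZ, Z), add(SZ, Z))))
  [7] S(S(add(add(add(Z, mul(SZ, SSZ)), SZ), add(add(SSZ, Z), add(SZ, Z)))))
  [8] S(S(add(add(mul(SZ, SSZ), SZ), add(add(SSZ, Z), add(SZ, Z)))))
  [9] S(S(add(add(add(SSZ, mul(Z, SSZ)), SZ), add(add(SSZ, Z), add(SZ, Z)))))
  [10] S(S(add(add(S(add(SZ, mul(Z, SSZ))), SZ), add(add(SSZ, Z), add(SZ, Z)))))
  [11] S(S(add(S(add(add(SZ, mul(Z, SSZ)), SZ)), add(add(SSZ, Z), add(SZ, Z)))))
  [12] S(S(S(add(add(add(SZ, mul(Z, SSZ)), SZ), add(add(SSZ, Z), add(SZ, Z))))))
  [13] S(S(S(add(add(S(add(Z, mul(Z, SSZ))), SZ), add(add(SSZ, Z), add(SZ, Z))))))
  [14] S(S(S(add(S(add(add(Z, mul(Z, SSZ)), SZ)), add(add(SSZ, Z), add(SZ, Z))))))
  [15] S(S(S(S(add(add(add(Z, mul(Z, SSZ)), SZ), add(add(SSZ, Z), add(SZ, Z)))))))
  [16] S(S(S(S(add(add(mul(Z, SSZ), SZ), add(add(SSZ, Z), add(SZ, Z)))))))
  [17] S(S(S(S(add(add(Z, SZ), add(add(SSZ, Z), add(SZ, Z)))))))
  [18] S(S(S(S(add(SZ, add(add(SSZ, Z), add(SZ, Z)))))))
  [19] S(S(S(S(S(add(Z, add(add(SSZ, Z), add(SZ, Z))))))))
  [20] S(S(S(S(S(add(add(SSZ, Z), add(SZ, Z)))))))
  [21] S(S(S(S(S(add(S(add(SZ, Z)), add(SZ, Z)))))))
  [22] S(S(S(S(S(S(add(add(SZ, Z), add(SZ, Z))))))))
  [23] S(S(S(S(S(S(add(S(add(Z, Z)), add(SZ, Z))))))))
  [24] S(S(S(S(S(S(S(add(add(Z, Z), add(SZ, Z)))))))))
  [25] S(S(S(S(S(S(S(add(Z, add(SZ, Z)))))))))
  [26] S(S(S(S(S(S(S(add(SZ, Z))))))))
  [27] S(S(S(S(S(S(S(S(add(Z, Z)))))))))
  [28] S^8(Z)

Term B:
  start: add(SZ, add(SZ, SZ))
  [1] S(add(Z, add(SZ, SZ)))
  [2] S(add(SZ, SZ))
  [3] S(S(add(Z, SZ)))
  [4] SSSZ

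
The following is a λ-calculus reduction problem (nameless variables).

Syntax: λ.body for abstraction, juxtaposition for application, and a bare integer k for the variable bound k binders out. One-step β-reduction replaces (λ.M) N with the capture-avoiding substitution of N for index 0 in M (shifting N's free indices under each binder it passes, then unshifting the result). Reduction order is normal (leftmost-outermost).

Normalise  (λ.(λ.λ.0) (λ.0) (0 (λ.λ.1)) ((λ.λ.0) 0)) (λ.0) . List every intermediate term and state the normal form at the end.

Answer: normal form = λ.λ.0  (in 6 steps)

Working:
  start: (λ.(λ.λ.0) (λ.0) (0 (λ.λ.1)) ((λ.λ.0) 0)) (λ.0)
  →1  (λ.λ.0) (λ.0) ((λ.0) (λ.λ.1)) ((λ.λ.0) (λ.0))
  →2  (λ.0) ((λ.0) (λ.λ.1)) ((λ.λ.0) (λ.0))
  →3  (λ.0) (λ.λ.1) ((λ.λ.0) (λ.0))
  →4  (λ.λ.1) ((λ.λ.0) (λ.0))
  →5  λ.(λ.λ.0) (λ.0)
  →6  λ.λ.0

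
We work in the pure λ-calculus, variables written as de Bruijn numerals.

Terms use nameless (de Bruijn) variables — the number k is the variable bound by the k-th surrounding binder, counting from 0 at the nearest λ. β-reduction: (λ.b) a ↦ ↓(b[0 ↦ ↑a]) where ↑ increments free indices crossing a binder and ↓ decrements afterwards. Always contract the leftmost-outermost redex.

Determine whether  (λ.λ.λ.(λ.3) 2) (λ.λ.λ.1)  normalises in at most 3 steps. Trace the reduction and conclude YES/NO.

  start: (λ.λ.λ.(λ.3) 2) (λ.λ.λ.1)
  step 1: λ.λ.(λ.λ.λ.λ.1) (λ.λ.λ.1)
  step 2: λ.λ.λ.λ.λ.1

Answer: YES — reaches normal form λ.λ.λ.λ.λ.1 in 2 ≤ 3 steps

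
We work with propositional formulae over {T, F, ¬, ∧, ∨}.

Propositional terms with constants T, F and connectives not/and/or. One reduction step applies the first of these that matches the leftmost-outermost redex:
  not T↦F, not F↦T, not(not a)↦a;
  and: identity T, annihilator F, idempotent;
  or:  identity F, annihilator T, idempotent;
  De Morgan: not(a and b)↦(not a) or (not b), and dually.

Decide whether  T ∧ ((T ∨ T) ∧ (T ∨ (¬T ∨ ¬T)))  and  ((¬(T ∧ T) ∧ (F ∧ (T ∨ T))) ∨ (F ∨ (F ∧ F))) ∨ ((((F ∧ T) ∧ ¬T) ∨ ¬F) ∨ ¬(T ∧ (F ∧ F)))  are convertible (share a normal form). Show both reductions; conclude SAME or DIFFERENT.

Answer: SAME — A ⇓ T, B ⇓ T

Reduction:
Term A:
  start: T ∧ ((T ∨ T) ∧ (T ∨ (¬T ∨ ¬T)))
  →1  (T ∨ T) ∧ (T ∨ (¬T ∨ ¬T))
  →2  T ∧ (T ∨ (¬T ∨ ¬T))
  →3  T ∨ (¬T ∨ ¬T)
  →4  T

Term B:
  start: ((¬(T ∧ T) ∧ (F ∧ (T ∨ T))) ∨ (F ∨ (F ∧ F))) ∨ ((((F ∧ T) ∧ ¬T) ∨ ¬F) ∨ ¬(T ∧ (F ∧ F)))
  →1  (((¬T ∨ ¬T) ∧ (F ∧ (T ∨ T))) ∨ (F ∨ (F ∧ F))) ∨ ((((F ∧ T) ∧ ¬T) ∨ ¬F) ∨ ¬(T ∧ (F ∧ F)))
  →2  ((¬T ∧ (F ∧ (T ∨ T))) ∨ (F ∨ (F ∧ F))) ∨ ((((F ∧ T) ∧ ¬T) ∨ ¬F) ∨ ¬(T ∧ (F ∧ F)))
  →3  ((F ∧ (F ∧ (T ∨ T))) ∨ (F ∨ (F ∧ F))) ∨ ((((F ∧ T) ∧ ¬T) ∨ ¬F) ∨ ¬(T ∧ (F ∧ F)))
  →4  (F ∨ (F ∨ (F ∧ F))) ∨ ((((F ∧ T) ∧ ¬T) ∨ ¬F) ∨ ¬(T ∧ (F ∧ F)))
  →5  (F ∨ (F ∧ F)) ∨ ((((F ∧ T) ∧ ¬T) ∨ ¬F) ∨ ¬(T ∧ (F ∧ F)))
  →6  (F ∧ F) ∨ ((((F ∧ T) ∧ ¬T) ∨ ¬F) ∨ ¬(T ∧ (F ∧ F)))
  →7  F ∨ ((((F ∧ T) ∧ ¬T) ∨ ¬F) ∨ ¬(T ∧ (F ∧ F)))
  →8  (((F ∧ T) ∧ ¬T) ∨ ¬F) ∨ ¬(T ∧ (F ∧ F))
  →9  ((F ∧ ¬T) ∨ ¬F) ∨ ¬(T ∧ (F ∧ F))
  →10  (F ∨ ¬F) ∨ ¬(T ∧ (F ∧ F))
  →11  ¬F ∨ ¬(T ∧ (F ∧ F))
  →12  T ∨ ¬(T ∧ (F ∧ F))
  →13  T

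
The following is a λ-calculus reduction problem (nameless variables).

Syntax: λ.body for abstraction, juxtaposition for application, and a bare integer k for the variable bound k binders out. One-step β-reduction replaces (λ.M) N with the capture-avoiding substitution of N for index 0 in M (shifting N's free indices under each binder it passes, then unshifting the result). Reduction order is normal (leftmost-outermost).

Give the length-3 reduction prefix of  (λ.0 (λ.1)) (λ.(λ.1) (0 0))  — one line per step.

  start: (λ.0 (λ.1)) (λ.(λ.1) (0 0))
  step 1: (λ.(λ.1) (0 0)) (λ.λ.(λ.1) (0 0))
  step 2: (λ.λ.λ.(λ.1) (0 0)) ((λ.λ.(λ.1) (0 0)) (λ.λ.(λ.1) (0 0)))
  step 3: λ.λ.(λ.1) (0 0)

Answer: after 3 steps: λ.λ.(λ.1) (0 0)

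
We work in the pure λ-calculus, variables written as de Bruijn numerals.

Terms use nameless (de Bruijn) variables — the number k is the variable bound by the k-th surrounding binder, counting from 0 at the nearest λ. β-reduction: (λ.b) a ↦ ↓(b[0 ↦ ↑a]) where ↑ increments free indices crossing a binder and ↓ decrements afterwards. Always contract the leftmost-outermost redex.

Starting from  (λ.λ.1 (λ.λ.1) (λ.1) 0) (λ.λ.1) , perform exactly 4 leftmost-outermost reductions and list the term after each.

  start: (λ.λ.1 (λ.λ.1) (λ.1) 0) (λ.λ.1)
  →1  λ.(λ.λ.1) (λ.λ.1) (λ.1) 0
  →2  λ.(λ.λ.λ.1) (λ.1) 0
  →3  λ.(λ.λ.1) 0
  →4  λ.λ.1

Answer: after 4 steps: λ.λ.1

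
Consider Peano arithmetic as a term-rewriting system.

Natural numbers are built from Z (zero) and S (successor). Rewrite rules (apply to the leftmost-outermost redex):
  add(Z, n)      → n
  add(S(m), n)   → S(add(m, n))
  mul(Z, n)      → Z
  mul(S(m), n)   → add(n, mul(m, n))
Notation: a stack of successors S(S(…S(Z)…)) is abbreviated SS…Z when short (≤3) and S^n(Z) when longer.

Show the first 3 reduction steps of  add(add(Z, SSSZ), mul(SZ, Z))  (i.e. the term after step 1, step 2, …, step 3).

Answer: after 3 steps: S(S(add(SZ, mul(SZ, Z))))

Reduction:
  start: add(add(Z, SSSZ), mul(SZ, Z))
  step 1: add(SSSZ, mul(SZ, Z))
  step 2: S(add(SSZ, mul(SZ, Z)))
  step 3: S(S(add(SZ, mul(SZ, Z))))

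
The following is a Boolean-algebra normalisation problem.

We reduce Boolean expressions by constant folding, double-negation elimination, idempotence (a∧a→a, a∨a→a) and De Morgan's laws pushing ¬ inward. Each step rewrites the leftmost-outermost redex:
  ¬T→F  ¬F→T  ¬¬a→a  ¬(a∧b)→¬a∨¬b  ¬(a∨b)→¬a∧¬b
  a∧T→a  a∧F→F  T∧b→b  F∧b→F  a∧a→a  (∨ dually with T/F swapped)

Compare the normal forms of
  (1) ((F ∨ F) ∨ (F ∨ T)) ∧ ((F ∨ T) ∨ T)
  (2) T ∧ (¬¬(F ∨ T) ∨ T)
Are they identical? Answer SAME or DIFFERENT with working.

Answer: SAME — A ⇓ T, B ⇓ T

Derivation:
Term A:
  start: ((F ∨ F) ∨ (F ∨ T)) ∧ ((F ∨ T) ∨ T)
  [1] (F ∨ (F ∨ T)) ∧ ((F ∨ T) ∨ T)
  [2] (F ∨ T) ∧ ((F ∨ T) ∨ T)
  [3] T ∧ ((F ∨ T) ∨ T)
  [4] (F ∨ T) ∨ T
  [5] T

Term B:
  start: T ∧ (¬¬(F ∨ T) ∨ T)
  [1] ¬¬(F ∨ T) ∨ T
  [2] T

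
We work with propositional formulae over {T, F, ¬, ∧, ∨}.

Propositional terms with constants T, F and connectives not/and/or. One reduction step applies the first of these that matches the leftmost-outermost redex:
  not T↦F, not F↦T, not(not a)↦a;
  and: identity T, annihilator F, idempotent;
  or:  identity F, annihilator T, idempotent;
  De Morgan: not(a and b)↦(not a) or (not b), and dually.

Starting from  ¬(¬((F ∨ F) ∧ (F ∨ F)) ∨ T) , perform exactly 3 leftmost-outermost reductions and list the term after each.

Answer: after 3 steps: (F ∨ F) ∧ ¬T

Working:
  start: ¬(¬((F ∨ F) ∧ (F ∨ F)) ∨ T)
  [1] ¬¬((F ∨ F) ∧ (F ∨ F)) ∧ ¬T
  [2] ((F ∨ F) ∧ (F ∨ F)) ∧ ¬T
  [3] (F ∨ F) ∧ ¬T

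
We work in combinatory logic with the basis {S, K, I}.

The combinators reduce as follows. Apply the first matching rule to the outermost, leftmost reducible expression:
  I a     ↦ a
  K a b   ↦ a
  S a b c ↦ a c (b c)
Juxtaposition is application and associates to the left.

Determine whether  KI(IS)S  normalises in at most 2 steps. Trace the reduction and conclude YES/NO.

  start: KI(IS)S
  →1  IS
  →2  S

Answer: YES — reaches normal form S in 2 ≤ 2 steps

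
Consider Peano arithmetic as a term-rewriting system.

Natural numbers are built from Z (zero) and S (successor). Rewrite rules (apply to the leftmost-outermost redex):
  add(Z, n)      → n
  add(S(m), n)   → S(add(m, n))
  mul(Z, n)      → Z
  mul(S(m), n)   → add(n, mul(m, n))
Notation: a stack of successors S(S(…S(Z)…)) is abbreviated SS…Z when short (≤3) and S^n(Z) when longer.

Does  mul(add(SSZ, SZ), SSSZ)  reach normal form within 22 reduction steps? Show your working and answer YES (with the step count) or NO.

  start: mul(add(SSZ, SZ), SSSZ)
  [1] mul(S(add(SZ, SZ)), SSSZ)
  [2] add(SSSZ, mul(add(SZ, SZ), SSSZ))
  [3] S(add(SSZ, mul(add(SZ, SZ), SSSZ)))
  [4] S(S(add(SZ, mul(add(SZ, SZ), SSSZ))))
  [5] S(S(S(add(Z, mul(add(SZ, SZ), SSSZ)))))
  [6] S(S(S(mul(add(SZ, SZ), SSSZ))))
  [7] S(S(S(mul(S(add(Z, SZ)), SSSZ))))
  [8] S(S(S(add(SSSZ, mul(add(Z, SZ), SSSZ)))))
  [9] S(S(S(S(add(SSZ, mul(add(Z, SZ), SSSZ))))))
  [10] S(S(S(S(S(add(SZ, mul(add(Z, SZ), SSSZ)))))))
  [11] S(S(S(S(S(S(add(Z, mul(add(Z, SZ), SSSZ))))))))
  [12] S(S(S(S(S(S(mul(add(Z, SZ), SSSZ)))))))
  [13] S(S(S(S(S(S(mul(SZ, SSSZ)))))))
  [14] S(S(S(S(S(S(add(SSSZ, mul(Z, SSSZ))))))))
  [15] S(S(S(S(S(S(S(add(SSZ, mul(Z, SSSZ)))))))))
  [16] S(S(S(S(S(S(S(S(add(SZ, mul(Z, SSSZ))))))))))
  [17] S(S(S(S(S(S(S(S(S(add(Z, mul(Z, SSSZ)))))))))))
  [18] S(S(S(S(S(S(S(S(S(mul(Z, SSSZ))))))))))
  [19] S^9(Z)

Answer: YES — reaches normal form S^9(Z) in 19 ≤ 22 steps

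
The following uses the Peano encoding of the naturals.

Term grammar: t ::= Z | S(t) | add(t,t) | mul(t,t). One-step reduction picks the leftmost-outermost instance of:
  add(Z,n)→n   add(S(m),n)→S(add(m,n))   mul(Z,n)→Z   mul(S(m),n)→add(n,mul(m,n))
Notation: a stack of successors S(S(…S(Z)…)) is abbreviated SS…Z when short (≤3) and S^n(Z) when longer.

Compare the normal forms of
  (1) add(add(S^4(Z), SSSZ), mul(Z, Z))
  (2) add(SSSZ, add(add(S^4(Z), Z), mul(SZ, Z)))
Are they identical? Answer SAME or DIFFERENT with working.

Term A:
  start: add(add(S^4(Z), SSSZ), mul(Z, Z))
  [1] add(S(add(SSSZ, SSSZ)), mul(Z, Z))
  [2] S(add(add(SSSZ, SSSZ), mul(Z, Z)))
  [3] S(add(S(add(SSZ, SSSZ)), mul(Z, Z)))
  [4] S(S(add(add(SSZ, SSSZ), mul(Z, Z))))
  [5] S(S(add(S(add(SZ, SSSZ)), mul(Z, Z))))
  [6] S(S(S(add(add(SZ, SSSZ), mul(Z, Z)))))
  [7] S(S(S(add(S(add(Z, SSSZ)), mul(Z, Z)))))
  [8] S(S(S(S(add(add(Z, SSSZ), mul(Z, Z))))))
  [9] S(S(S(S(add(SSSZ, mul(Z, Z))))))
  [10] S(S(S(S(S(add(SSZ, mul(Z, Z)))))))
  [11] S(S(S(S(S(S(add(SZ, mul(Z, Z))))))))
  [12] S(S(S(S(S(S(S(add(Z, mul(Z, Z)))))))))
  [13] S(S(S(S(S(S(S(mul(Z, Z))))))))
  [14] S^7(Z)

Term B:
  start: add(SSSZ, add(add(S^4(Z), Z), mul(SZ, Z)))
  [1] S(add(SSZ, add(add(S^4(Z), Z), mul(SZ, Z))))
  [2] S(S(add(SZ, add(add(S^4(Z), Z), mul(SZ, Z)))))
  [3] S(S(S(add(Z, add(add(S^4(Z), Z), mul(SZ, Z))))))
  [4] S(S(S(add(add(S^4(Z), Z), mul(SZ, Z)))))
  [5] S(S(S(add(S(add(SSSZ, Z)), mul(SZ, Z)))))
  [6] S(S(S(S(add(add(SSSZ, Z), mul(SZ, Z))))))
  [7] S(S(S(S(add(S(add(SSZ, Z)), mul(SZ, Z))))))
  [8] S(S(S(S(S(add(add(SSZ, Z), mul(SZ, Z)))))))
  [9] S(S(S(S(S(add(S(add(SZ, Z)), mul(SZ, Z)))))))
  [10] S(S(S(S(S(S(add(add(SZ, Z), mul(SZ, Z))))))))
  [11] S(S(S(S(S(S(add(S(add(Z, Z)), mul(SZ, Z))))))))
  [12] S(S(S(S(S(S(S(add(add(Z, Z), mul(SZ, Z)))))))))
  [13] S(S(S(S(S(S(S(add(Z, mul(SZ, Z)))))))))
  [14] S(S(S(S(S(S(S(mul(SZ, Z))))))))
  [15] S(S(S(S(S(S(S(add(Z, mul(Z, Z)))))))))
  [16] S(S(S(S(S(S(S(mul(Z, Z))))))))
  [17] S^7(Z)

Answer: SAME — A ⇓ S^7(Z), B ⇓ S^7(Z)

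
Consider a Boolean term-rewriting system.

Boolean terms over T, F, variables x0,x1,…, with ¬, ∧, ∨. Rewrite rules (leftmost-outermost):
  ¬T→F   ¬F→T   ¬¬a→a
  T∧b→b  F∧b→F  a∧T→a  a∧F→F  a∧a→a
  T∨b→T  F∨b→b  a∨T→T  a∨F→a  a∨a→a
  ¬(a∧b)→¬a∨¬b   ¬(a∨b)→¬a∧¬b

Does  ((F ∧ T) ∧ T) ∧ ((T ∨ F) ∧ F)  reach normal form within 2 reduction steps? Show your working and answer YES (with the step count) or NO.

Answer: NO — after 2 steps the term is F ∧ ((T ∨ F) ∧ F), not yet normal

Working:
  start: ((F ∧ T) ∧ T) ∧ ((T ∨ F) ∧ F)
  step 1: (F ∧ T) ∧ ((T ∨ F) ∧ F)
  step 2: F ∧ ((T ∨ F) ∧ F)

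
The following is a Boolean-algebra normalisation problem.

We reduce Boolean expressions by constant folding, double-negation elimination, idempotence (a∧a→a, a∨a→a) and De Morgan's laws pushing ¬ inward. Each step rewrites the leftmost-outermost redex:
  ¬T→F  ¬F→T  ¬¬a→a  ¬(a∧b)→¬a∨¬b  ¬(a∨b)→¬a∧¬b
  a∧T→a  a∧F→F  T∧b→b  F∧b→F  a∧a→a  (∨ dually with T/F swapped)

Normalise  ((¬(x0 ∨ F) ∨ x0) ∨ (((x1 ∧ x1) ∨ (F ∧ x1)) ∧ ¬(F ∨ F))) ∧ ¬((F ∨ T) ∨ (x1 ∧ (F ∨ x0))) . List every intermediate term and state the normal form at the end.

  start: ((¬(x0 ∨ F) ∨ x0) ∨ (((x1 ∧ x1) ∨ (F ∧ x1)) ∧ ¬(F ∨ F))) ∧ ¬((F ∨ T) ∨ (x1 ∧ (F ∨ x0)))
  step 1: (((¬x0 ∧ ¬F) ∨ x0) ∨ (((x1 ∧ x1) ∨ (F ∧ x1)) ∧ ¬(F ∨ F))) ∧ ¬((F ∨ T) ∨ (x1 ∧ (F ∨ x0)))
  step 2: (((¬x0 ∧ T) ∨ x0) ∨ (((x1 ∧ x1) ∨ (F ∧ x1)) ∧ ¬(F ∨ F))) ∧ ¬((F ∨ T) ∨ (x1 ∧ (F ∨ x0)))
  step 3: ((¬x0 ∨ x0) ∨ (((x1 ∧ x1) ∨ (F ∧ x1)) ∧ ¬(F ∨ F))) ∧ ¬((F ∨ T) ∨ (x1 ∧ (F ∨ x0)))
  step 4: ((¬x0 ∨ x0) ∨ ((x1 ∨ (F ∧ x1)) ∧ ¬(F ∨ F))) ∧ ¬((F ∨ T) ∨ (x1 ∧ (F ∨ x0)))
  step 5: ((¬x0 ∨ x0) ∨ ((x1 ∨ F) ∧ ¬(F ∨ F))) ∧ ¬((F ∨ T) ∨ (x1 ∧ (F ∨ x0)))
  step 6: ((¬x0 ∨ x0) ∨ (x1 ∧ ¬(F ∨ F))) ∧ ¬((F ∨ T) ∨ (x1 ∧ (F ∨ x0)))
  step 7: ((¬x0 ∨ x0) ∨ (x1 ∧ (¬F ∧ ¬F))) ∧ ¬((F ∨ T) ∨ (x1 ∧ (F ∨ x0)))
  step 8: ((¬x0 ∨ x0) ∨ (x1 ∧ ¬F)) ∧ ¬((F ∨ T) ∨ (x1 ∧ (F ∨ x0)))
  step 9: ((¬x0 ∨ x0) ∨ (x1 ∧ T)) ∧ ¬((F ∨ T) ∨ (x1 ∧ (F ∨ x0)))
  step 10: ((¬x0 ∨ x0) ∨ x1) ∧ ¬((F ∨ T) ∨ (x1 ∧ (F ∨ x0)))
  step 11: ((¬x0 ∨ x0) ∨ x1) ∧ (¬(F ∨ T) ∧ ¬(x1 ∧ (F ∨ x0)))
  step 12: ((¬x0 ∨ x0) ∨ x1) ∧ ((¬F ∧ ¬T) ∧ ¬(x1 ∧ (F ∨ x0)))
  step 13: ((¬x0 ∨ x0) ∨ x1) ∧ ((T ∧ ¬T) ∧ ¬(x1 ∧ (F ∨ x0)))
  step 14: ((¬x0 ∨ x0) ∨ x1) ∧ (¬T ∧ ¬(x1 ∧ (F ∨ x0)))
  step 15: ((¬x0 ∨ x0) ∨ x1) ∧ (F ∧ ¬(x1 ∧ (F ∨ x0)))
  step 16: ((¬x0 ∨ x0) ∨ x1) ∧ F
  step 17: F

Answer: normal form = F  (in 17 steps)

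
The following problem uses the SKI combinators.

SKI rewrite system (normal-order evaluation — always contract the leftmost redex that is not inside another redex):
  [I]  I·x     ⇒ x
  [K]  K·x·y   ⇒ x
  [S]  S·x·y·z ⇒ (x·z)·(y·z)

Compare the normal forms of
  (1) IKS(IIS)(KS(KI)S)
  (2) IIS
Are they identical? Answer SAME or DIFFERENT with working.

Term A:
  start: IKS(IIS)(KS(KI)S)
  step 1: KS(IIS)(KS(KI)S)
  step 2: S(KS(KI)S)
  step 3: S(SS)

Term B:
  start: IIS
  step 1: IS
  step 2: S

Answer: DIFFERENT — A ⇓ S(SS), B ⇓ S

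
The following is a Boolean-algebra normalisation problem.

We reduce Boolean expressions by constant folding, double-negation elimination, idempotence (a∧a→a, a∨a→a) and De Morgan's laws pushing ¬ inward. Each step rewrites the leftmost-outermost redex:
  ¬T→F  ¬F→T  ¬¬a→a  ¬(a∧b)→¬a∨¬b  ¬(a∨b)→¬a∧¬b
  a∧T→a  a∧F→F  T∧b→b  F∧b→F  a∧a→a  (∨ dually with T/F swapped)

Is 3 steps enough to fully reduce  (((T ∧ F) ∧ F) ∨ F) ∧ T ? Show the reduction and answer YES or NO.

Answer: YES — reaches normal form F in 3 ≤ 3 steps

Reduction:
  start: (((T ∧ F) ∧ F) ∨ F) ∧ T
  [1] ((T ∧ F) ∧ F) ∨ F
  [2] (T ∧ F) ∧ F
  [3] F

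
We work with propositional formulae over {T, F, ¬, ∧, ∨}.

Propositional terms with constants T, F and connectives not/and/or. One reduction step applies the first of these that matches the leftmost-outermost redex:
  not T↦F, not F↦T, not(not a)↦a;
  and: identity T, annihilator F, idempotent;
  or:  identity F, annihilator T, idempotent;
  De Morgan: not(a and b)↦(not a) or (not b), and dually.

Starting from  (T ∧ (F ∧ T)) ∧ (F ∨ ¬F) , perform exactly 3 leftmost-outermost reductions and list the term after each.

  start: (T ∧ (F ∧ T)) ∧ (F ∨ ¬F)
  →1  (F ∧ T) ∧ (F ∨ ¬F)
  →2  F ∧ (F ∨ ¬F)
  →3  F

Answer: after 3 steps: F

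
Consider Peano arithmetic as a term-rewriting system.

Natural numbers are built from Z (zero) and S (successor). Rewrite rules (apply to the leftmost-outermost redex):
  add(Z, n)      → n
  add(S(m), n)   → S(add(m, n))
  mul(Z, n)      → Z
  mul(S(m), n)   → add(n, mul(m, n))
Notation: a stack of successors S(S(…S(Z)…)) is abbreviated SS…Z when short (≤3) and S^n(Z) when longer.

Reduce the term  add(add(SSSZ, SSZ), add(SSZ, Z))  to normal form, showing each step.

Answer: normal form = S^7(Z)  (in 13 steps)

Derivation:
  start: add(add(SSSZ, SSZ), add(SSZ, Z))
  [1] add(S(add(SSZ, SSZ)), add(SSZ, Z))
  [2] S(add(add(SSZ, SSZ), add(SSZ, Z)))
  [3] S(add(S(add(SZ, SSZ)), add(SSZ, Z)))
  [4] S(S(add(add(SZ, SSZ), add(SSZ, Z))))
  [5] S(S(add(S(add(Z, SSZ)), add(SSZ, Z))))
  [6] S(S(S(add(add(Z, SSZ), add(SSZ, Z)))))
  [7] S(S(S(add(SSZ, add(SSZ, Z)))))
  [8] S(S(S(S(add(SZ, add(SSZ, Z))))))
  [9] S(S(S(S(S(add(Z, add(SSZ, Z)))))))
  [10] S(S(S(S(S(add(SSZ, Z))))))
  [11] S(S(S(S(S(S(add(SZ, Z)))))))
  [12] S(S(S(S(S(S(S(add(Z, Z))))))))
  [13] S^7(Z)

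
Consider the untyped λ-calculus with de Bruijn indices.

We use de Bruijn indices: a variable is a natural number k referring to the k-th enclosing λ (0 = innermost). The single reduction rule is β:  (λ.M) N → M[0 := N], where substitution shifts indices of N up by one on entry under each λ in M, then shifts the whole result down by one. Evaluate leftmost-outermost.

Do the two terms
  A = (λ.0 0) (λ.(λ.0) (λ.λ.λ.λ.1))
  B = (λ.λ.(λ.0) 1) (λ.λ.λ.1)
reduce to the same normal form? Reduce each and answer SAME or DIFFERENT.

Term A:
  start: (λ.0 0) (λ.(λ.0) (λ.λ.λ.λ.1))
  →1  (λ.(λ.0) (λ.λ.λ.λ.1)) (λ.(λ.0) (λ.λ.λ.λ.1))
  →2  (λ.0) (λ.λ.λ.λ.1)
  →3  λ.λ.λ.λ.1

Term B:
  start: (λ.λ.(λ.0) 1) (λ.λ.λ.1)
  →1  λ.(λ.0) (λ.λ.λ.1)
  →2  λ.λ.λ.λ.1

Answer: SAME — A ⇓ λ.λ.λ.λ.1, B ⇓ λ.λ.λ.λ.1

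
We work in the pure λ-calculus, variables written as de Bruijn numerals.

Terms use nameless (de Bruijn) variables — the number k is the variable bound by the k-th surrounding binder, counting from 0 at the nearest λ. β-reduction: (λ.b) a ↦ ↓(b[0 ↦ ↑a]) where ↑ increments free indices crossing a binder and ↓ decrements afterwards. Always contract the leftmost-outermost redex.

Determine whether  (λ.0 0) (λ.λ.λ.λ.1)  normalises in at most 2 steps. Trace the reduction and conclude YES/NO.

Answer: YES — reaches normal form λ.λ.λ.1 in 2 ≤ 2 steps

Working:
  start: (λ.0 0) (λ.λ.λ.λ.1)
  step 1: (λ.λ.λ.λ.1) (λ.λ.λ.λ.1)
  step 2: λ.λ.λ.1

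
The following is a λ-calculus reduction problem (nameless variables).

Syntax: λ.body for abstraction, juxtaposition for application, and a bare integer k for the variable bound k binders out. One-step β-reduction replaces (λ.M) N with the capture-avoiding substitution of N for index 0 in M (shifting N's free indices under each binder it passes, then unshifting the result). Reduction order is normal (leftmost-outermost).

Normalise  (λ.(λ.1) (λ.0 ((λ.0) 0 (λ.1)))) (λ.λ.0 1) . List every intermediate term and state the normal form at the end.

Answer: normal form = λ.λ.0 1  (in 2 steps)

Working:
  start: (λ.(λ.1) (λ.0 ((λ.0) 0 (λ.1)))) (λ.λ.0 1)
  →1  (λ.λ.λ.0 1) (λ.0 ((λ.0) 0 (λ.1)))
  →2  λ.λ.0 1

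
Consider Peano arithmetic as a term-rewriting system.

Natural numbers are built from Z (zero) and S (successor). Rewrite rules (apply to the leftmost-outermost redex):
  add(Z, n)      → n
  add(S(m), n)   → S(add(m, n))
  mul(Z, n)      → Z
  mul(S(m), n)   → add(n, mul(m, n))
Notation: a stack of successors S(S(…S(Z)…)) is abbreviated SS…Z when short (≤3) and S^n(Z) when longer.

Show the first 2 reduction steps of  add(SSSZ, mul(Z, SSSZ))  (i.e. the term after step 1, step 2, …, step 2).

Answer: after 2 steps: S(S(add(SZ, mul(Z, SSSZ))))

Working:
  start: add(SSSZ, mul(Z, SSSZ))
  [1] S(add(SSZ, mul(Z, SSSZ)))
  [2] S(S(add(SZ, mul(Z, SSSZ))))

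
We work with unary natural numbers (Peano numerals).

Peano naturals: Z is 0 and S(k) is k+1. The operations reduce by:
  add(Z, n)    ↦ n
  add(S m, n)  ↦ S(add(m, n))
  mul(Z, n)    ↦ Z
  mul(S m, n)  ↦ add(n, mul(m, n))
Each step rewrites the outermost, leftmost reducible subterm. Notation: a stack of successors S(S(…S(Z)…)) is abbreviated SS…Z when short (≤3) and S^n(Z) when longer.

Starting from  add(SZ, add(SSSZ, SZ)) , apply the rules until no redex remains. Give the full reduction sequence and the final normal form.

Answer: normal form = S^5(Z)  (in 6 steps)

Reduction:
  start: add(SZ, add(SSSZ, SZ))
  [1] S(add(Z, add(SSSZ, SZ)))
  [2] S(add(SSSZ, SZ))
  [3] S(S(add(SSZ, SZ)))
  [4] S(S(S(add(SZ, SZ))))
  [5] S(S(S(S(add(Z, SZ)))))
  [6] S^5(Z)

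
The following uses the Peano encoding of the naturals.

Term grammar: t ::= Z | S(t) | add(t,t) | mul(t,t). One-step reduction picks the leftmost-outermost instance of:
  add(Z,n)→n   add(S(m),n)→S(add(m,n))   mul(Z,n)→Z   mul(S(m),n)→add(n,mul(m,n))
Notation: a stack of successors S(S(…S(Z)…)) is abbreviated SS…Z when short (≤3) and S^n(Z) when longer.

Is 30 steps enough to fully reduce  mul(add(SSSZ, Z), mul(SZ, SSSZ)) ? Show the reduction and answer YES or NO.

  start: mul(add(SSSZ, Z), mul(SZ, SSSZ))
  step 1: mul(S(add(SSZ, Z)), mul(SZ, SSSZ))
  step 2: add(mul(SZ, SSSZ), mul(add(SSZ, Z), mul(SZ, SSSZ)))
  step 3: add(add(SSSZ, mul(Z, SSSZ)), mul(add(SSZ, Z), mul(SZ, SSSZ)))
  step 4: add(S(add(SSZ, mul(Z, SSSZ))), mul(add(SSZ, Z), mul(SZ, SSSZ)))
  step 5: S(add(add(SSZ, mul(Z, SSSZ)), mul(add(SSZ, Z), mul(SZ, SSSZ))))
  step 6: S(add(S(add(SZ, mul(Z, SSSZ))), mul(add(SSZ, Z), mul(SZ, SSSZ))))
  step 7: S(S(add(add(SZ, mul(Z, SSSZ)), mul(add(SSZ, Z), mul(SZ, SSSZ)))))
  step 8: S(S(add(S(add(Z, mul(Z, SSSZ))), mul(add(SSZ, Z), mul(SZ, SSSZ)))))
  step 9: S(S(S(add(add(Z, mul(Z, SSSZ)), mul(add(SSZ, Z), mul(SZ, SSSZ))))))
  step 10: S(S(S(add(mul(Z, SSSZ), mul(add(SSZ, Z), mul(SZ, SSSZ))))))
  step 11: S(S(S(add(Z, mul(add(SSZ, Z), mul(SZ, SSSZ))))))
  step 12: S(S(S(mul(add(SSZ, Z), mul(SZ, SSSZ)))))
  step 13: S(S(S(mul(S(add(SZ, Z)), mul(SZ, SSSZ)))))
  step 14: S(S(S(add(mul(SZ, SSSZ), mul(add(SZ, Z), mul(SZ, SSSZ))))))
  step 15: S(S(S(add(add(SSSZ, mul(Z, SSSZ)), mul(add(SZ, Z), mul(SZ, SSSZ))))))
  step 16: S(S(S(add(S(add(SSZ, mul(Z, SSSZ))), mul(add(SZ, Z), mul(SZ, SSSZ))))))
  step 17: S(S(S(S(add(add(SSZ, mul(Z, SSSZ)), mul(add(SZ, Z), mul(SZ, SSSZ)))))))
  step 18: S(S(S(S(add(S(add(SZ, mul(Z, SSSZ))), mul(add(SZ, Z), mul(SZ, SSSZ)))))))
  step 19: S(S(S(S(S(add(add(SZ, mul(Z, SSSZ)), mul(add(SZ, Z), mul(SZ, SSSZ))))))))
  step 20: S(S(S(S(S(add(S(add(Z, mul(Z, SSSZ))), mul(add(SZ, Z), mul(SZ, SSSZ))))))))
  step 21: S(S(S(S(S(S(add(add(Z, mul(Z, SSSZ)), mul(add(SZ, Z), mul(SZ, SSSZ)))))))))
  step 22: S(S(S(S(S(S(add(mul(Z, SSSZ), mul(add(SZ, Z), mul(SZ, SSSZ)))))))))
  step 23: S(S(S(S(S(S(add(Z, mul(add(SZ, Z), mul(SZ, SSSZ)))))))))
  step 24: S(S(S(S(S(S(mul(add(SZ, Z), mul(SZ, SSSZ))))))))
  step 25: S(S(S(S(S(S(mul(S(add(Z, Z)), mul(SZ, SSSZ))))))))
  step 26: S(S(S(S(S(S(add(mul(SZ, SSSZ), mul(add(Z, Z), mul(SZ, SSSZ)))))))))
  step 27: S(S(S(S(S(S(add(add(SSSZ, mul(Z, SSSZ)), mul(add(Z, Z), mul(SZ, SSSZ)))))))))
  step 28: S(S(S(S(S(S(add(S(add(SSZ, mul(Z, SSSZ))), mul(add(Z, Z), mul(SZ, SSSZ)))))))))
  step 29: S(S(S(S(S(S(S(add(add(SSZ, mul(Z, SSSZ)), mul(add(Z, Z), mul(SZ, SSSZ))))))))))
  step 30: S(S(S(S(S(S(S(add(S(add(SZ, mul(Z, SSSZ))), mul(add(Z, Z), mul(SZ, SSSZ))))))))))

Answer: NO — after 30 steps the term is S(S(S(S(S(S(S(add(S(add(SZ, mul(Z, SSSZ))), mul(add(Z, Z), mul(SZ, SSSZ)))))))))), not yet normal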